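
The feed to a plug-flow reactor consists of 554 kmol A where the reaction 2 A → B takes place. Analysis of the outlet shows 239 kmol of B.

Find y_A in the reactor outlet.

0.241

For B: n = n₀ + 1ξ → 239 = 0 + 1ξ, giving ξ = 239 kmol.
Outlet amounts (n = n₀ + ν ξ):
  A: 554 − 2(239) = 76
  B: 0 + 1(239) = 239
Total out = 315 kmol; y_A = 76 / 315 = 0.2413.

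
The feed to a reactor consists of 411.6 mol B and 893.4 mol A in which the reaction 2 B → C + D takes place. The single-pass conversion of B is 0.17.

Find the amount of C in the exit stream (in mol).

35 mol

B reacted = 0.17 × 411.6 = 69.97 mol; ν_B = −2, so ξ = 69.97/2 = 34.99 mol.
Outlet amounts (n = n₀ + ν ξ):
  B: 411.6 − 2(34.99) = 341.6
  C: 0 + 1(34.99) = 34.99
  D: 0 + 1(34.99) = 34.99
  A: 893.4 (inert)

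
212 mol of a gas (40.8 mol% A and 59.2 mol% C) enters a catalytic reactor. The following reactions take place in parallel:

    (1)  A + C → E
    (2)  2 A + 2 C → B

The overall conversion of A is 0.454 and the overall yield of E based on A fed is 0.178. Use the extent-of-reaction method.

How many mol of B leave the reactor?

11.9 mol

Yield of E: 1ξ₁ / 86.5 = 0.178 → ξ₁ = 15.4 mol.
Conversion of A: 1ξ₁ + 2ξ₂ = 0.454 × 86.5 = 39.27 → ξ₂ = 11.94 mol.
Outlet amounts (n = n₀ + Σ ν·ξ):
  A: 86.5 − 1(15.4) − 2(11.94) = 47.23
  C: 125.5 − 1(15.4) − 2(11.94) = 86.23
  E: 0 + 1(15.4) = 15.4
  B: 0 + 1(11.94) = 11.94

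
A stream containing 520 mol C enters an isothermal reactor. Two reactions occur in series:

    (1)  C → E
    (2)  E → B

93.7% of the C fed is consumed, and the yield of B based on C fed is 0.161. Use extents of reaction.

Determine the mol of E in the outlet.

Conversion of C: C consumed = 1ξ₁ = 0.937 × 520 → ξ₁ = 487.2 mol.
Yield of B: 1ξ₂ / 520 = 0.161 → ξ₂ = 83.72 mol.
Outlet amounts (n = n₀ + Σ ν·ξ):
  C: 520 − 1(487.2) = 32.76
  E: 0 + 1(487.2) − 1(83.72) = 403.5
  B: 0 + 1(83.72) = 83.72

404 mol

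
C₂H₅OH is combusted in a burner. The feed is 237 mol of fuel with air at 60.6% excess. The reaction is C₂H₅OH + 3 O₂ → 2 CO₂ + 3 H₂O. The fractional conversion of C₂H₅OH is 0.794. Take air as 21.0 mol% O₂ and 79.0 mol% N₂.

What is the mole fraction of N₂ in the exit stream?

Stoichiometric O₂ = 3 × 237 = 711 mol; O₂ fed = 711 × 1.606 = 1142 mol.
N₂ fed = 1142 × 79/21 = 4296 mol.
Fuel reacted = 0.794 × 237 → ξ = 188.2 mol.
Outlet (n = n₀ + ν ξ):
  C₂H₅OH: 237 − 1(188.2) = 48.82
  O₂: 1142 − 3(188.2) = 577.3
  N₂: 4296 (inert)
  CO₂: 0 + 2(188.2) = 376.4
  H₂O: 0 + 3(188.2) = 564.5
Total out = 5863 mol; y_N₂ = 4296 / 5863 = 0.7327.

0.733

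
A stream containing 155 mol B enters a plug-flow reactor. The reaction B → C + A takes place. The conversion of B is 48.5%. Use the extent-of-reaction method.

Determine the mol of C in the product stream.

75.2 mol

B reacted = 0.485 × 155 = 75.17 mol; ν_B = −1, so ξ = 75.17/1 = 75.17 mol.
Outlet amounts (n = n₀ + ν ξ):
  B: 155 − 1(75.17) = 79.83
  C: 0 + 1(75.17) = 75.17
  A: 0 + 1(75.17) = 75.17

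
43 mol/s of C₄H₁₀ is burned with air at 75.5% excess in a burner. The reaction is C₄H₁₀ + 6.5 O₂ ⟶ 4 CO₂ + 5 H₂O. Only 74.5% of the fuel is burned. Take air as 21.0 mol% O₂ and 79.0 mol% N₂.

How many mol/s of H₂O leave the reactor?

Stoichiometric O₂ = 6.5 × 43 = 279.5 mol/s; O₂ fed = 279.5 × 1.755 = 490.5 mol/s.
N₂ fed = 490.5 × 79/21 = 1845 mol/s.
Fuel reacted = 0.745 × 43 → ξ = 32.03 mol/s.
Outlet (n = n₀ + ν ξ):
  C₄H₁₀: 43 − 1(32.03) = 10.97
  O₂: 490.5 − 6.5(32.03) = 282.3
  N₂: 1845 (inert)
  CO₂: 0 + 4(32.03) = 128.1
  H₂O: 0 + 5(32.03) = 160.2

160 mol/s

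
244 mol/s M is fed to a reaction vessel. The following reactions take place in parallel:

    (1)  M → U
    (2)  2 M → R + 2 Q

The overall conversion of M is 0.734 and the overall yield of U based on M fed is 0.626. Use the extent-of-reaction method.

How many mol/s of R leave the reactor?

Yield of U: 1ξ₁ / 244 = 0.626 → ξ₁ = 152.7 mol/s.
Conversion of M: 1ξ₁ + 2ξ₂ = 0.734 × 244 = 179.1 → ξ₂ = 13.18 mol/s.
Outlet amounts (n = n₀ + Σ ν·ξ):
  M: 244 − 1(152.7) − 2(13.18) = 64.9
  U: 0 + 1(152.7) = 152.7
  R: 0 + 1(13.18) = 13.18
  Q: 0 + 2(13.18) = 26.35

13.2 mol/s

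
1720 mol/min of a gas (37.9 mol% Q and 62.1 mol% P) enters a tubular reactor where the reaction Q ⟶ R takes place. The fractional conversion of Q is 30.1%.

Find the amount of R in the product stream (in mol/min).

Q reacted = 0.301 × 651.9 = 196.2 mol/min; ν_Q = −1, so ξ = 196.2/1 = 196.2 mol/min.
Outlet amounts (n = n₀ + ν ξ):
  Q: 651.9 − 1(196.2) = 455.7
  R: 0 + 1(196.2) = 196.2
  P: 1068 (inert)

196 mol/min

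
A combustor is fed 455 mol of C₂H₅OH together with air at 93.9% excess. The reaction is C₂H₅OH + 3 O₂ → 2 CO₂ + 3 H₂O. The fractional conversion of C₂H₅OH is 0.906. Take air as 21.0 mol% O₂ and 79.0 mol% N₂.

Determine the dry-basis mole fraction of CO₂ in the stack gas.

Stoichiometric O₂ = 3 × 455 = 1365 mol; O₂ fed = 1365 × 1.939 = 2647 mol.
N₂ fed = 2647 × 79/21 = 9957 mol.
Fuel reacted = 0.906 × 455 → ξ = 412.2 mol.
Outlet (n = n₀ + ν ξ):
  C₂H₅OH: 455 − 1(412.2) = 42.77
  O₂: 2647 − 3(412.2) = 1410
  N₂: 9957 (inert)
  CO₂: 0 + 2(412.2) = 824.5
  H₂O: 0 + 3(412.2) = 1237
Dry total = 12230 mol; y_CO₂ (dry) = 824.5 / 12230 = 0.06739.

0.0674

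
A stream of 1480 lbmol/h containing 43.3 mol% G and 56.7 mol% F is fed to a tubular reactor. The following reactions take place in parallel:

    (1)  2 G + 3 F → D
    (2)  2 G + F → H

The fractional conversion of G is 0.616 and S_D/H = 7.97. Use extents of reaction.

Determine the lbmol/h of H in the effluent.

22 lbmol/h

Conversion of G: G consumed = 0.616 × 640.8 = 394.8 lbmol/h = 2ξ₁ + 2ξ₂.
Selectivity: 1ξ₁ / (1ξ₂) = 7.97 → ξ₁ = 7.97 ξ₂.
Substitute: (2·7.97 + 2) ξ₂ = 394.8 → ξ₂ = 22 lbmol/h, ξ₁ = 175.4 lbmol/h.
Outlet amounts (n = n₀ + Σ ν·ξ):
  G: 640.8 − 2(175.4) − 2(22) = 246.1
  F: 839.2 − 3(175.4) − 1(22) = 291
  D: 0 + 1(175.4) = 175.4
  H: 0 + 1(22) = 22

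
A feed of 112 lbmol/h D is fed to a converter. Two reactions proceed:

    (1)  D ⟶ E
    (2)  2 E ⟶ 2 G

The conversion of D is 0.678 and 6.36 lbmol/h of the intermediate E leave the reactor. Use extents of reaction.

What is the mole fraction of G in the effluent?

Conversion of D: D consumed = 1ξ₁ = 0.678 × 112 → ξ₁ = 75.94 lbmol/h.
E balance: n_E = 0 + 1ξ₁ − 2ξ₂ = 6.36 → ξ₂ = (1·75.94 − 6.36)/2 = 34.79 lbmol/h.
Outlet amounts (n = n₀ + Σ ν·ξ):
  D: 112 − 1(75.94) = 36.06
  E: 0 + 1(75.94) − 2(34.79) = 6.36
  G: 0 + 2(34.79) = 69.58
Total out = 112 lbmol/h; y_G = 69.58 / 112 = 0.6212.

0.621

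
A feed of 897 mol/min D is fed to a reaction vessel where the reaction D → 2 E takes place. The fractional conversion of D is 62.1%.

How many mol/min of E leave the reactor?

1110 mol/min

D reacted = 0.621 × 897 = 557 mol/min; ν_D = −1, so ξ = 557/1 = 557 mol/min.
Outlet amounts (n = n₀ + ν ξ):
  D: 897 − 1(557) = 340
  E: 0 + 2(557) = 1114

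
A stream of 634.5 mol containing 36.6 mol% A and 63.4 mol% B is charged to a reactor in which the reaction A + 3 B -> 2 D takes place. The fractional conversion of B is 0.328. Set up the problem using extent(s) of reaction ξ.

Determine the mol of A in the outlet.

188 mol

B reacted = 0.328 × 402.3 = 131.9 mol; ν_B = −3, so ξ = 131.9/3 = 43.98 mol.
Outlet amounts (n = n₀ + ν ξ):
  A: 232.2 − 1(43.98) = 188.2
  B: 402.3 − 3(43.98) = 270.3
  D: 0 + 2(43.98) = 87.96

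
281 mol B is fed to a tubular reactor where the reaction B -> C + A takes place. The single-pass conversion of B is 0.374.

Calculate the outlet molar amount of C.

B reacted = 0.374 × 281 = 105.1 mol; ν_B = −1, so ξ = 105.1/1 = 105.1 mol.
Outlet amounts (n = n₀ + ν ξ):
  B: 281 − 1(105.1) = 175.9
  C: 0 + 1(105.1) = 105.1
  A: 0 + 1(105.1) = 105.1

105 mol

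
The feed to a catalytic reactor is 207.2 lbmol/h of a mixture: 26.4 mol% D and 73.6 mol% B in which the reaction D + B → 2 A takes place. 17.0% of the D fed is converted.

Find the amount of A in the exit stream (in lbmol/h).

D reacted = 0.17 × 54.7 = 9.299 lbmol/h; ν_D = −1, so ξ = 9.299/1 = 9.299 lbmol/h.
Outlet amounts (n = n₀ + ν ξ):
  D: 54.7 − 1(9.299) = 45.4
  B: 152.5 − 1(9.299) = 143.2
  A: 0 + 2(9.299) = 18.6

18.6 lbmol/h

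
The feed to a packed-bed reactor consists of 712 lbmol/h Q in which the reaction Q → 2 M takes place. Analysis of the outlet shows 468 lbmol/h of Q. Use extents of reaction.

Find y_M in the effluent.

For Q: n = n₀ − 1ξ → 468 = 712 − 1ξ, giving ξ = 244 lbmol/h.
Outlet amounts (n = n₀ + ν ξ):
  Q: 712 − 1(244) = 468
  M: 0 + 2(244) = 488
Total out = 956 lbmol/h; y_M = 488 / 956 = 0.5105.

0.51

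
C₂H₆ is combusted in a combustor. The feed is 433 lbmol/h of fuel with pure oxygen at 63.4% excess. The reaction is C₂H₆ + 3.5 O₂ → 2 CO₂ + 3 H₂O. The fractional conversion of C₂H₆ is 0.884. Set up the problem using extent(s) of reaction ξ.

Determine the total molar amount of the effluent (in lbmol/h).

3100 lbmol/h

Stoichiometric O₂ = 3.5 × 433 = 1516 lbmol/h; O₂ fed = 1516 × 1.634 = 2476 lbmol/h.
Fuel reacted = 0.884 × 433 → ξ = 382.8 lbmol/h.
Outlet (n = n₀ + ν ξ):
  C₂H₆: 433 − 1(382.8) = 50.23
  O₂: 2476 − 3.5(382.8) = 1137
  CO₂: 0 + 2(382.8) = 765.5
  H₂O: 0 + 3(382.8) = 1148
Total out = 50.23 + 1137 + 765.5 + 1148 = 3101 lbmol/h.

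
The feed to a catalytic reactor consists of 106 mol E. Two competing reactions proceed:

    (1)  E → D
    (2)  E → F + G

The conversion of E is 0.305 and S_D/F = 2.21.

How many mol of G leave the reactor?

Conversion of E: E consumed = 0.305 × 106 = 32.33 mol = 1ξ₁ + 1ξ₂.
Selectivity: 1ξ₁ / (1ξ₂) = 2.21 → ξ₁ = 2.21 ξ₂.
Substitute: (1·2.21 + 1) ξ₂ = 32.33 → ξ₂ = 10.07 mol, ξ₁ = 22.26 mol.
Outlet amounts (n = n₀ + Σ ν·ξ):
  E: 106 − 1(22.26) − 1(10.07) = 73.67
  D: 0 + 1(22.26) = 22.26
  F: 0 + 1(10.07) = 10.07
  G: 0 + 1(10.07) = 10.07

10.1 mol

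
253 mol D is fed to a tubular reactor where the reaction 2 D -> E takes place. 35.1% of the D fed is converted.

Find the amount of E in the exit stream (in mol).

D reacted = 0.351 × 253 = 88.8 mol; ν_D = −2, so ξ = 88.8/2 = 44.4 mol.
Outlet amounts (n = n₀ + ν ξ):
  D: 253 − 2(44.4) = 164.2
  E: 0 + 1(44.4) = 44.4

44.4 mol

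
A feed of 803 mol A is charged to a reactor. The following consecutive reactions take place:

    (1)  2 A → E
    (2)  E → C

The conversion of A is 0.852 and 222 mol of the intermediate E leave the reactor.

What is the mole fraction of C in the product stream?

0.261

Conversion of A: A consumed = 2ξ₁ = 0.852 × 803 → ξ₁ = 342.1 mol.
E balance: n_E = 0 + 1ξ₁ − 1ξ₂ = 222 → ξ₂ = (1·342.1 − 222)/1 = 120.1 mol.
Outlet amounts (n = n₀ + Σ ν·ξ):
  A: 803 − 2(342.1) = 118.8
  E: 0 + 1(342.1) − 1(120.1) = 222
  C: 0 + 1(120.1) = 120.1
Total out = 460.9 mol; y_C = 120.1 / 460.9 = 0.2605.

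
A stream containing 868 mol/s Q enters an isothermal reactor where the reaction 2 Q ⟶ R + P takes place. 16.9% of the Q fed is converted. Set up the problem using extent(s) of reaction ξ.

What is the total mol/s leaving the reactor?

868 mol/s

Q reacted = 0.169 × 868 = 146.7 mol/s; ν_Q = −2, so ξ = 146.7/2 = 73.35 mol/s.
Outlet amounts (n = n₀ + ν ξ):
  Q: 868 − 2(73.35) = 721.3
  R: 0 + 1(73.35) = 73.35
  P: 0 + 1(73.35) = 73.35
Total out = 721.3 + 73.35 + 73.35 = 868 mol/s.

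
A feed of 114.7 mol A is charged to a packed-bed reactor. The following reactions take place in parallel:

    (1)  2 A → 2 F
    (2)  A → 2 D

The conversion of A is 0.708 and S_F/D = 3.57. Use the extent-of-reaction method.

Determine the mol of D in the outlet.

20 mol

Conversion of A: A consumed = 0.708 × 114.7 = 81.21 mol = 2ξ₁ + 1ξ₂.
Selectivity: 2ξ₁ / (2ξ₂) = 3.57 → ξ₁ = 3.57 ξ₂.
Substitute: (2·3.57 + 1) ξ₂ = 81.21 → ξ₂ = 9.976 mol, ξ₁ = 35.62 mol.
Outlet amounts (n = n₀ + Σ ν·ξ):
  A: 114.7 − 2(35.62) − 1(9.976) = 33.49
  F: 0 + 2(35.62) = 71.23
  D: 0 + 2(9.976) = 19.95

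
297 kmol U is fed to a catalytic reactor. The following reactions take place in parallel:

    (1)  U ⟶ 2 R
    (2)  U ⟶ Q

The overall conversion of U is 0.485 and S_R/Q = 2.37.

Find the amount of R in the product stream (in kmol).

156 kmol

Conversion of U: U consumed = 0.485 × 297 = 144 kmol = 1ξ₁ + 1ξ₂.
Selectivity: 2ξ₁ / (1ξ₂) = 2.37 → ξ₁ = 1.185 ξ₂.
Substitute: (1·1.185 + 1) ξ₂ = 144 → ξ₂ = 65.92 kmol, ξ₁ = 78.12 kmol.
Outlet amounts (n = n₀ + Σ ν·ξ):
  U: 297 − 1(78.12) − 1(65.92) = 153
  R: 0 + 2(78.12) = 156.2
  Q: 0 + 1(65.92) = 65.92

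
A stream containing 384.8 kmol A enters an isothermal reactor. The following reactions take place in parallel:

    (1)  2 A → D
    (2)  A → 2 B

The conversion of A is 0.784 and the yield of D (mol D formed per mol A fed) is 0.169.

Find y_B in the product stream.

0.699

Yield of D: 1ξ₁ / 384.8 = 0.169 → ξ₁ = 65.03 kmol.
Conversion of A: 2ξ₁ + 1ξ₂ = 0.784 × 384.8 = 301.7 → ξ₂ = 171.6 kmol.
Outlet amounts (n = n₀ + Σ ν·ξ):
  A: 384.8 − 2(65.03) − 1(171.6) = 83.12
  D: 0 + 1(65.03) = 65.03
  B: 0 + 2(171.6) = 343.2
Total out = 491.4 kmol; y_B = 343.2 / 491.4 = 0.6985.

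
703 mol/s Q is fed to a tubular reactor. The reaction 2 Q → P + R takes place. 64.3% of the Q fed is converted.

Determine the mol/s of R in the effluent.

Q reacted = 0.643 × 703 = 452 mol/s; ν_Q = −2, so ξ = 452/2 = 226 mol/s.
Outlet amounts (n = n₀ + ν ξ):
  Q: 703 − 2(226) = 251
  P: 0 + 1(226) = 226
  R: 0 + 1(226) = 226

226 mol/s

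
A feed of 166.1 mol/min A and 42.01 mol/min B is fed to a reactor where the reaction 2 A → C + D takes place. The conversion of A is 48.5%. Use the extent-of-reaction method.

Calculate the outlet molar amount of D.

40.3 mol/min

A reacted = 0.485 × 166.1 = 80.56 mol/min; ν_A = −2, so ξ = 80.56/2 = 40.28 mol/min.
Outlet amounts (n = n₀ + ν ξ):
  A: 166.1 − 2(40.28) = 85.54
  C: 0 + 1(40.28) = 40.28
  D: 0 + 1(40.28) = 40.28
  B: 42.01 (inert)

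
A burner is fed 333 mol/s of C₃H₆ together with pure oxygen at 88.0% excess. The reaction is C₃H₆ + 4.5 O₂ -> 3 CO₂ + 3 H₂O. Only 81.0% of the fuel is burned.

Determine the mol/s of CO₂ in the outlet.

809 mol/s

Stoichiometric O₂ = 4.5 × 333 = 1498 mol/s; O₂ fed = 1498 × 1.880 = 2817 mol/s.
Fuel reacted = 0.81 × 333 → ξ = 269.7 mol/s.
Outlet (n = n₀ + ν ξ):
  C₃H₆: 333 − 1(269.7) = 63.27
  O₂: 2817 − 4.5(269.7) = 1603
  CO₂: 0 + 3(269.7) = 809.2
  H₂O: 0 + 3(269.7) = 809.2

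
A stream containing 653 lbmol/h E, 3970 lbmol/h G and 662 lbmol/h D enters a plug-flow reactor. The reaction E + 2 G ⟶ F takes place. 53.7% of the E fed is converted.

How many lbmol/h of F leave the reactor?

E reacted = 0.537 × 653 = 350.7 lbmol/h; ν_E = −1, so ξ = 350.7/1 = 350.7 lbmol/h.
Outlet amounts (n = n₀ + ν ξ):
  E: 653 − 1(350.7) = 302.3
  G: 3970 − 2(350.7) = 3269
  F: 0 + 1(350.7) = 350.7
  D: 662 (inert)

351 lbmol/h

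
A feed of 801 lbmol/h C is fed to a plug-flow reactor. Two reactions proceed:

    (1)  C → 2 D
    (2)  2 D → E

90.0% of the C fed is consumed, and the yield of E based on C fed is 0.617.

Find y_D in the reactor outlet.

Conversion of C: C consumed = 1ξ₁ = 0.9 × 801 → ξ₁ = 720.9 lbmol/h.
Yield of E: 1ξ₂ / 801 = 0.617 → ξ₂ = 494.2 lbmol/h.
Outlet amounts (n = n₀ + Σ ν·ξ):
  C: 801 − 1(720.9) = 80.1
  D: 0 + 2(720.9) − 2(494.2) = 453.4
  E: 0 + 1(494.2) = 494.2
Total out = 1028 lbmol/h; y_D = 453.4 / 1028 = 0.4412.

0.441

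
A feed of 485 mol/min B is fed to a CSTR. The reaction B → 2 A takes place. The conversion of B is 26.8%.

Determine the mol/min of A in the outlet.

B reacted = 0.268 × 485 = 130 mol/min; ν_B = −1, so ξ = 130/1 = 130 mol/min.
Outlet amounts (n = n₀ + ν ξ):
  B: 485 − 1(130) = 355
  A: 0 + 2(130) = 260

260 mol/min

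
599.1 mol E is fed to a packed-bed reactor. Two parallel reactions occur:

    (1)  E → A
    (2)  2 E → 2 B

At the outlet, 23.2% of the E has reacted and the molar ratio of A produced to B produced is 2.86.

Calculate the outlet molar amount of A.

103 mol

Conversion of E: E consumed = 0.232 × 599.1 = 139 mol = 1ξ₁ + 2ξ₂.
Selectivity: 1ξ₁ / (2ξ₂) = 2.86 → ξ₁ = 5.72 ξ₂.
Substitute: (1·5.72 + 2) ξ₂ = 139 → ξ₂ = 18 mol, ξ₁ = 103 mol.
Outlet amounts (n = n₀ + Σ ν·ξ):
  E: 599.1 − 1(103) − 2(18) = 460.1
  A: 0 + 1(103) = 103
  B: 0 + 2(18) = 36.01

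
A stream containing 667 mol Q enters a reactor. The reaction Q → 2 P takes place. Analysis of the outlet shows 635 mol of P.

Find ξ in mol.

For P: n = n₀ + 2ξ → 635 = 0 + 2ξ, giving ξ = 317.5 mol.
Outlet amounts (n = n₀ + ν ξ):
  Q: 667 − 1(317.5) = 349.5
  P: 0 + 2(317.5) = 635

ξ = 318 mol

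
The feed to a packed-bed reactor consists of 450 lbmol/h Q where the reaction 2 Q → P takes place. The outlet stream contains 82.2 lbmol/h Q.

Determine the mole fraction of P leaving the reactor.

0.691

For Q: n = n₀ − 2ξ → 82.2 = 450 − 2ξ, giving ξ = 183.9 lbmol/h.
Outlet amounts (n = n₀ + ν ξ):
  Q: 450 − 2(183.9) = 82.2
  P: 0 + 1(183.9) = 183.9
Total out = 266.1 lbmol/h; y_P = 183.9 / 266.1 = 0.6911.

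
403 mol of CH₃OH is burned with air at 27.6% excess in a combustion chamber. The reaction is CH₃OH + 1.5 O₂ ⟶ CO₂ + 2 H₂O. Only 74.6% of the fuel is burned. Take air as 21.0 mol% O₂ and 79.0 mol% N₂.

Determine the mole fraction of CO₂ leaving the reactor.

Stoichiometric O₂ = 1.5 × 403 = 604.5 mol; O₂ fed = 604.5 × 1.276 = 771.3 mol.
N₂ fed = 771.3 × 79/21 = 2902 mol.
Fuel reacted = 0.746 × 403 → ξ = 300.6 mol.
Outlet (n = n₀ + ν ξ):
  CH₃OH: 403 − 1(300.6) = 102.4
  O₂: 771.3 − 1.5(300.6) = 320.4
  N₂: 2902 (inert)
  CO₂: 0 + 1(300.6) = 300.6
  H₂O: 0 + 2(300.6) = 601.3
Total out = 4226 mol; y_CO₂ = 300.6 / 4226 = 0.07113.

0.0711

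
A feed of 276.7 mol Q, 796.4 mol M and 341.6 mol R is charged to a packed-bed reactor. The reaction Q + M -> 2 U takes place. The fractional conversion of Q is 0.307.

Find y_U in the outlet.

0.12

Q reacted = 0.307 × 276.7 = 84.95 mol; ν_Q = −1, so ξ = 84.95/1 = 84.95 mol.
Outlet amounts (n = n₀ + ν ξ):
  Q: 276.7 − 1(84.95) = 191.8
  M: 796.4 − 1(84.95) = 711.5
  U: 0 + 2(84.95) = 169.9
  R: 341.6 (inert)
Total out = 1415 mol; y_U = 169.9 / 1415 = 0.1201.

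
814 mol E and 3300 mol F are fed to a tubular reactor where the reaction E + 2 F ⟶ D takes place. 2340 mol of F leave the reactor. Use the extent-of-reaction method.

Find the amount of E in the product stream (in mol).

For F: n = n₀ − 2ξ → 2340 = 3300 − 2ξ, giving ξ = 480 mol.
Outlet amounts (n = n₀ + ν ξ):
  E: 814 − 1(480) = 334
  F: 3300 − 2(480) = 2340
  D: 0 + 1(480) = 480

334 mol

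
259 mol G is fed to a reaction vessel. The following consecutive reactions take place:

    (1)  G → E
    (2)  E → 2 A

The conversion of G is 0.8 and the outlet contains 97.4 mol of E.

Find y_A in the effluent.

0.595

Conversion of G: G consumed = 1ξ₁ = 0.8 × 259 → ξ₁ = 207.2 mol.
E balance: n_E = 0 + 1ξ₁ − 1ξ₂ = 97.4 → ξ₂ = (1·207.2 − 97.4)/1 = 109.8 mol.
Outlet amounts (n = n₀ + Σ ν·ξ):
  G: 259 − 1(207.2) = 51.8
  E: 0 + 1(207.2) − 1(109.8) = 97.4
  A: 0 + 2(109.8) = 219.6
Total out = 368.8 mol; y_A = 219.6 / 368.8 = 0.5954.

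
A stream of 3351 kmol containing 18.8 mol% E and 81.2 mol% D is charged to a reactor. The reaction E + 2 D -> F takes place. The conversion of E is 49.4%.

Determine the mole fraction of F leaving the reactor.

0.114

E reacted = 0.494 × 630 = 311.2 kmol; ν_E = −1, so ξ = 311.2/1 = 311.2 kmol.
Outlet amounts (n = n₀ + ν ξ):
  E: 630 − 1(311.2) = 318.8
  D: 2721 − 2(311.2) = 2099
  F: 0 + 1(311.2) = 311.2
Total out = 2729 kmol; y_F = 311.2 / 2729 = 0.1141.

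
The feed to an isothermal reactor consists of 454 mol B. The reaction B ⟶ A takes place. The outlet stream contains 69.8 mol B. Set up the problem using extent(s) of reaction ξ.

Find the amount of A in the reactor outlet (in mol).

384 mol

For B: n = n₀ − 1ξ → 69.8 = 454 − 1ξ, giving ξ = 384.2 mol.
Outlet amounts (n = n₀ + ν ξ):
  B: 454 − 1(384.2) = 69.8
  A: 0 + 1(384.2) = 384.2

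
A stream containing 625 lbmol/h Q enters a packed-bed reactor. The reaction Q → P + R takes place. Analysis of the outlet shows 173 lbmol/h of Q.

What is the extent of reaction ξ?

ξ = 452 lbmol/h

For Q: n = n₀ − 1ξ → 173 = 625 − 1ξ, giving ξ = 452 lbmol/h.
Outlet amounts (n = n₀ + ν ξ):
  Q: 625 − 1(452) = 173
  P: 0 + 1(452) = 452
  R: 0 + 1(452) = 452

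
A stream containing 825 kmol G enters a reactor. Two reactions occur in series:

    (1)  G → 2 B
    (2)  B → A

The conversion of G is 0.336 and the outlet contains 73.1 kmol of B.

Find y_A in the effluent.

Conversion of G: G consumed = 1ξ₁ = 0.336 × 825 → ξ₁ = 277.2 kmol.
B balance: n_B = 0 + 2ξ₁ − 1ξ₂ = 73.1 → ξ₂ = (2·277.2 − 73.1)/1 = 481.3 kmol.
Outlet amounts (n = n₀ + Σ ν·ξ):
  G: 825 − 1(277.2) = 547.8
  B: 0 + 2(277.2) − 1(481.3) = 73.1
  A: 0 + 1(481.3) = 481.3
Total out = 1102 kmol; y_A = 481.3 / 1102 = 0.4367.

0.437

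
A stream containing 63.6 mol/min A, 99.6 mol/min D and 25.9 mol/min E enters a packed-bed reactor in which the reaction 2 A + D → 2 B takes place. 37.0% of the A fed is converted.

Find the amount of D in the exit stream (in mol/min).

87.8 mol/min

A reacted = 0.37 × 63.6 = 23.53 mol/min; ν_A = −2, so ξ = 23.53/2 = 11.77 mol/min.
Outlet amounts (n = n₀ + ν ξ):
  A: 63.6 − 2(11.77) = 40.07
  D: 99.6 − 1(11.77) = 87.83
  B: 0 + 2(11.77) = 23.53
  E: 25.9 (inert)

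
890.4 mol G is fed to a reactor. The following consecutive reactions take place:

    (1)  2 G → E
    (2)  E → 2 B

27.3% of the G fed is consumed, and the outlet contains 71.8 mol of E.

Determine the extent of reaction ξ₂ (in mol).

Conversion of G: G consumed = 2ξ₁ = 0.273 × 890.4 → ξ₁ = 121.5 mol.
E balance: n_E = 0 + 1ξ₁ − 1ξ₂ = 71.8 → ξ₂ = (1·121.5 − 71.8)/1 = 49.74 mol.
Outlet amounts (n = n₀ + Σ ν·ξ):
  G: 890.4 − 2(121.5) = 647.3
  E: 0 + 1(121.5) − 1(49.74) = 71.8
  B: 0 + 2(49.74) = 99.48

ξ₂ = 49.7 mol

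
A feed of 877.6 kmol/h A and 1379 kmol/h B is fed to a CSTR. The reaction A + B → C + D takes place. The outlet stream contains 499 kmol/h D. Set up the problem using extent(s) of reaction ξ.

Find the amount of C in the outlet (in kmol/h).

499 kmol/h

For D: n = n₀ + 1ξ → 499 = 0 + 1ξ, giving ξ = 499 kmol/h.
Outlet amounts (n = n₀ + ν ξ):
  A: 877.6 − 1(499) = 378.6
  B: 1379 − 1(499) = 880
  C: 0 + 1(499) = 499
  D: 0 + 1(499) = 499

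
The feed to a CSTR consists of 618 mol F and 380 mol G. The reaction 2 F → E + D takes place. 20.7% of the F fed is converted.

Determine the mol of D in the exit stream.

F reacted = 0.207 × 618 = 127.9 mol; ν_F = −2, so ξ = 127.9/2 = 63.96 mol.
Outlet amounts (n = n₀ + ν ξ):
  F: 618 − 2(63.96) = 490.1
  E: 0 + 1(63.96) = 63.96
  D: 0 + 1(63.96) = 63.96
  G: 380 (inert)

64 mol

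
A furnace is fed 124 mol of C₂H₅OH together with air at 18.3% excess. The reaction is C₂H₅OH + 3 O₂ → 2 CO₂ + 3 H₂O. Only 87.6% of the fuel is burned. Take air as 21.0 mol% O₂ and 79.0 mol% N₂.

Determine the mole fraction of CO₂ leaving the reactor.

0.0933

Stoichiometric O₂ = 3 × 124 = 372 mol; O₂ fed = 372 × 1.183 = 440.1 mol.
N₂ fed = 440.1 × 79/21 = 1656 mol.
Fuel reacted = 0.876 × 124 → ξ = 108.6 mol.
Outlet (n = n₀ + ν ξ):
  C₂H₅OH: 124 − 1(108.6) = 15.38
  O₂: 440.1 − 3(108.6) = 114.2
  N₂: 1656 (inert)
  CO₂: 0 + 2(108.6) = 217.2
  H₂O: 0 + 3(108.6) = 325.9
Total out = 2328 mol; y_CO₂ = 217.2 / 2328 = 0.09331.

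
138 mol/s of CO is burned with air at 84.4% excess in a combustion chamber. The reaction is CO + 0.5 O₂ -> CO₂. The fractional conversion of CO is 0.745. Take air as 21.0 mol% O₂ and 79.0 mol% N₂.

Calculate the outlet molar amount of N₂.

479 mol/s

Stoichiometric O₂ = 0.5 × 138 = 69 mol/s; O₂ fed = 69 × 1.844 = 127.2 mol/s.
N₂ fed = 127.2 × 79/21 = 478.6 mol/s.
Fuel reacted = 0.745 × 138 → ξ = 102.8 mol/s.
Outlet (n = n₀ + ν ξ):
  CO: 138 − 1(102.8) = 35.19
  O₂: 127.2 − 0.5(102.8) = 75.83
  N₂: 478.6 (inert)
  CO₂: 0 + 1(102.8) = 102.8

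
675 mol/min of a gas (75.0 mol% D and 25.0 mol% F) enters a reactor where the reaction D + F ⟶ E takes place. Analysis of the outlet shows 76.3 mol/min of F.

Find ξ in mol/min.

ξ = 92.5 mol/min

For F: n = n₀ − 1ξ → 76.3 = 168.8 − 1ξ, giving ξ = 92.45 mol/min.
Outlet amounts (n = n₀ + ν ξ):
  D: 506.2 − 1(92.45) = 413.8
  F: 168.8 − 1(92.45) = 76.3
  E: 0 + 1(92.45) = 92.45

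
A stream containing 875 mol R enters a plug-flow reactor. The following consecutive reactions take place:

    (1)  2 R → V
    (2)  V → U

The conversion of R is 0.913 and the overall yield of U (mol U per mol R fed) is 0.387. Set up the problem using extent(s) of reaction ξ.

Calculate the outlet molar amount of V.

60.8 mol

Conversion of R: R consumed = 2ξ₁ = 0.913 × 875 → ξ₁ = 399.4 mol.
Yield of U: 1ξ₂ / 875 = 0.387 → ξ₂ = 338.6 mol.
Outlet amounts (n = n₀ + Σ ν·ξ):
  R: 875 − 2(399.4) = 76.12
  V: 0 + 1(399.4) − 1(338.6) = 60.81
  U: 0 + 1(338.6) = 338.6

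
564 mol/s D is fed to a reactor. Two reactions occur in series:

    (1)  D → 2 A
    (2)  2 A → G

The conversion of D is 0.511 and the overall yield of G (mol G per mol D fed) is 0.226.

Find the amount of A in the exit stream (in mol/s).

Conversion of D: D consumed = 1ξ₁ = 0.511 × 564 → ξ₁ = 288.2 mol/s.
Yield of G: 1ξ₂ / 564 = 0.226 → ξ₂ = 127.5 mol/s.
Outlet amounts (n = n₀ + Σ ν·ξ):
  D: 564 − 1(288.2) = 275.8
  A: 0 + 2(288.2) − 2(127.5) = 321.5
  G: 0 + 1(127.5) = 127.5

321 mol/s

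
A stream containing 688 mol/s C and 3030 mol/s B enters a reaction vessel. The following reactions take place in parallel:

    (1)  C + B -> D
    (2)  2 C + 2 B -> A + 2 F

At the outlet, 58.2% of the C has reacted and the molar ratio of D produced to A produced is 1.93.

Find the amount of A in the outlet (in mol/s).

Conversion of C: C consumed = 0.582 × 688 = 400.4 mol/s = 1ξ₁ + 2ξ₂.
Selectivity: 1ξ₁ / (1ξ₂) = 1.93 → ξ₁ = 1.93 ξ₂.
Substitute: (1·1.93 + 2) ξ₂ = 400.4 → ξ₂ = 101.9 mol/s, ξ₁ = 196.6 mol/s.
Outlet amounts (n = n₀ + Σ ν·ξ):
  C: 688 − 1(196.6) − 2(101.9) = 287.6
  B: 3030 − 1(196.6) − 2(101.9) = 2630
  D: 0 + 1(196.6) = 196.6
  A: 0 + 1(101.9) = 101.9
  F: 0 + 2(101.9) = 203.8

102 mol/s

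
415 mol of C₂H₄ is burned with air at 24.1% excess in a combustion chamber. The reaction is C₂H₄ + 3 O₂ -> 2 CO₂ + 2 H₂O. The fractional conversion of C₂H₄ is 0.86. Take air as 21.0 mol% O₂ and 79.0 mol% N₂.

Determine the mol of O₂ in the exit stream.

Stoichiometric O₂ = 3 × 415 = 1245 mol; O₂ fed = 1245 × 1.241 = 1545 mol.
N₂ fed = 1545 × 79/21 = 5812 mol.
Fuel reacted = 0.86 × 415 → ξ = 356.9 mol.
Outlet (n = n₀ + ν ξ):
  C₂H₄: 415 − 1(356.9) = 58.1
  O₂: 1545 − 3(356.9) = 474.3
  N₂: 5812 (inert)
  CO₂: 0 + 2(356.9) = 713.8
  H₂O: 0 + 2(356.9) = 713.8

474 mol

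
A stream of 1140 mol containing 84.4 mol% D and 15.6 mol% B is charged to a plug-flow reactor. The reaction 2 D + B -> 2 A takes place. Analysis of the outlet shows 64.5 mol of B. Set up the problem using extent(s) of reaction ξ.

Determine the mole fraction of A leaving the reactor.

For B: n = n₀ − 1ξ → 64.5 = 177.8 − 1ξ, giving ξ = 113.3 mol.
Outlet amounts (n = n₀ + ν ξ):
  D: 962.2 − 2(113.3) = 735.5
  B: 177.8 − 1(113.3) = 64.5
  A: 0 + 2(113.3) = 226.7
Total out = 1027 mol; y_A = 226.7 / 1027 = 0.2208.

0.221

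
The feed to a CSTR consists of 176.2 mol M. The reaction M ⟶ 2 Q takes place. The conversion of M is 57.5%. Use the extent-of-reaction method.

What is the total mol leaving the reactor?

M reacted = 0.575 × 176.2 = 101.3 mol; ν_M = −1, so ξ = 101.3/1 = 101.3 mol.
Outlet amounts (n = n₀ + ν ξ):
  M: 176.2 − 1(101.3) = 74.89
  Q: 0 + 2(101.3) = 202.6
Total out = 74.89 + 202.6 = 277.5 mol.

278 mol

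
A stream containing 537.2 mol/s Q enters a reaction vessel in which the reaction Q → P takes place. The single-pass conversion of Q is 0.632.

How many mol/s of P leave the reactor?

Q reacted = 0.632 × 537.2 = 339.5 mol/s; ν_Q = −1, so ξ = 339.5/1 = 339.5 mol/s.
Outlet amounts (n = n₀ + ν ξ):
  Q: 537.2 − 1(339.5) = 197.7
  P: 0 + 1(339.5) = 339.5

340 mol/s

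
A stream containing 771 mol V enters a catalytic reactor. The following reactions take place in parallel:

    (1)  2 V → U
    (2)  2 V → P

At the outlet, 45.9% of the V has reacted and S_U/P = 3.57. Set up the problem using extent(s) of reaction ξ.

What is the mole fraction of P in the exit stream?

0.0652

Conversion of V: V consumed = 0.459 × 771 = 353.9 mol = 2ξ₁ + 2ξ₂.
Selectivity: 1ξ₁ / (1ξ₂) = 3.57 → ξ₁ = 3.57 ξ₂.
Substitute: (2·3.57 + 2) ξ₂ = 353.9 → ξ₂ = 38.72 mol, ξ₁ = 138.2 mol.
Outlet amounts (n = n₀ + Σ ν·ξ):
  V: 771 − 2(138.2) − 2(38.72) = 417.1
  U: 0 + 1(138.2) = 138.2
  P: 0 + 1(38.72) = 38.72
Total out = 594.1 mol; y_P = 38.72 / 594.1 = 0.06518.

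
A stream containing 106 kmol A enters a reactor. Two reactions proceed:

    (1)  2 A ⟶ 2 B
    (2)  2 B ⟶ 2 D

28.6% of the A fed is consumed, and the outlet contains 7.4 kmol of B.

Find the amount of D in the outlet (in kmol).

22.9 kmol

Conversion of A: A consumed = 2ξ₁ = 0.286 × 106 → ξ₁ = 15.16 kmol.
B balance: n_B = 0 + 2ξ₁ − 2ξ₂ = 7.4 → ξ₂ = (2·15.16 − 7.4)/2 = 11.46 kmol.
Outlet amounts (n = n₀ + Σ ν·ξ):
  A: 106 − 2(15.16) = 75.68
  B: 0 + 2(15.16) − 2(11.46) = 7.4
  D: 0 + 2(11.46) = 22.92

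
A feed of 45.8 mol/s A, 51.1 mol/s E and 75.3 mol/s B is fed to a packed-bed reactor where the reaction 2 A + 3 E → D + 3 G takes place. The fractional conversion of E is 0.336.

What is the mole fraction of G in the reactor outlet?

0.103

E reacted = 0.336 × 51.1 = 17.17 mol/s; ν_E = −3, so ξ = 17.17/3 = 5.723 mol/s.
Outlet amounts (n = n₀ + ν ξ):
  A: 45.8 − 2(5.723) = 34.35
  E: 51.1 − 3(5.723) = 33.93
  D: 0 + 1(5.723) = 5.723
  G: 0 + 3(5.723) = 17.17
  B: 75.3 (inert)
Total out = 166.5 mol/s; y_G = 17.17 / 166.5 = 0.1031.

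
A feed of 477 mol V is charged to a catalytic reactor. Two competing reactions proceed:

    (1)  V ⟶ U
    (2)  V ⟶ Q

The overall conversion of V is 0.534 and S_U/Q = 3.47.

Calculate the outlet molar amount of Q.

Conversion of V: V consumed = 0.534 × 477 = 254.7 mol = 1ξ₁ + 1ξ₂.
Selectivity: 1ξ₁ / (1ξ₂) = 3.47 → ξ₁ = 3.47 ξ₂.
Substitute: (1·3.47 + 1) ξ₂ = 254.7 → ξ₂ = 56.98 mol, ξ₁ = 197.7 mol.
Outlet amounts (n = n₀ + Σ ν·ξ):
  V: 477 − 1(197.7) − 1(56.98) = 222.3
  U: 0 + 1(197.7) = 197.7
  Q: 0 + 1(56.98) = 56.98

57 mol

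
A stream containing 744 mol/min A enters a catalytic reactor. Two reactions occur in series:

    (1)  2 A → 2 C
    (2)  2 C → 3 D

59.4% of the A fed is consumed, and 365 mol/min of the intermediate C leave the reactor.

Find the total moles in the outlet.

Conversion of A: A consumed = 2ξ₁ = 0.594 × 744 → ξ₁ = 221 mol/min.
C balance: n_C = 0 + 2ξ₁ − 2ξ₂ = 365 → ξ₂ = (2·221 − 365)/2 = 38.47 mol/min.
Outlet amounts (n = n₀ + Σ ν·ξ):
  A: 744 − 2(221) = 302.1
  C: 0 + 2(221) − 2(38.47) = 365
  D: 0 + 3(38.47) = 115.4
Total out = 302.1 + 365 + 115.4 = 782.5 mol/min.

782 mol/min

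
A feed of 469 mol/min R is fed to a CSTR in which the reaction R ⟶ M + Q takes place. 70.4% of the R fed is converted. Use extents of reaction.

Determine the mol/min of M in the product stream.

330 mol/min

R reacted = 0.704 × 469 = 330.2 mol/min; ν_R = −1, so ξ = 330.2/1 = 330.2 mol/min.
Outlet amounts (n = n₀ + ν ξ):
  R: 469 − 1(330.2) = 138.8
  M: 0 + 1(330.2) = 330.2
  Q: 0 + 1(330.2) = 330.2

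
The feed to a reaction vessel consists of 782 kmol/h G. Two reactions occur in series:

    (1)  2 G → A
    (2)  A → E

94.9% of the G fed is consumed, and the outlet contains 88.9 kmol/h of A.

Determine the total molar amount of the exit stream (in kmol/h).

Conversion of G: G consumed = 2ξ₁ = 0.949 × 782 → ξ₁ = 371.1 kmol/h.
A balance: n_A = 0 + 1ξ₁ − 1ξ₂ = 88.9 → ξ₂ = (1·371.1 − 88.9)/1 = 282.2 kmol/h.
Outlet amounts (n = n₀ + Σ ν·ξ):
  G: 782 − 2(371.1) = 39.88
  A: 0 + 1(371.1) − 1(282.2) = 88.9
  E: 0 + 1(282.2) = 282.2
Total out = 39.88 + 88.9 + 282.2 = 410.9 kmol/h.

411 kmol/h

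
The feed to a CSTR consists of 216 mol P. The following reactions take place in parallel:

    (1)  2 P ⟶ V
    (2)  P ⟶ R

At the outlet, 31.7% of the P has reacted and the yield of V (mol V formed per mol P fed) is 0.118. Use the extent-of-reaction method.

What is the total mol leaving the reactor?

191 mol

Yield of V: 1ξ₁ / 216 = 0.118 → ξ₁ = 25.49 mol.
Conversion of P: 2ξ₁ + 1ξ₂ = 0.317 × 216 = 68.47 → ξ₂ = 17.5 mol.
Outlet amounts (n = n₀ + Σ ν·ξ):
  P: 216 − 2(25.49) − 1(17.5) = 147.5
  V: 0 + 1(25.49) = 25.49
  R: 0 + 1(17.5) = 17.5
Total out = 147.5 + 25.49 + 17.5 = 190.5 mol.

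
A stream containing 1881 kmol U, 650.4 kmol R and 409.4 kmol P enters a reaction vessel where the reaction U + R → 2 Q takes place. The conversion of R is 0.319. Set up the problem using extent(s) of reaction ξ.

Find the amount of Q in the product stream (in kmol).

415 kmol

R reacted = 0.319 × 650.4 = 207.5 kmol; ν_R = −1, so ξ = 207.5/1 = 207.5 kmol.
Outlet amounts (n = n₀ + ν ξ):
  U: 1881 − 1(207.5) = 1674
  R: 650.4 − 1(207.5) = 442.9
  Q: 0 + 2(207.5) = 415
  P: 409.4 (inert)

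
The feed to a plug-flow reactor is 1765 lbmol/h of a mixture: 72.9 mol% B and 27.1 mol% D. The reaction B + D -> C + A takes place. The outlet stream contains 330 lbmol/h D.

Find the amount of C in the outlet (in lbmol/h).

For D: n = n₀ − 1ξ → 330 = 478.3 − 1ξ, giving ξ = 148.3 lbmol/h.
Outlet amounts (n = n₀ + ν ξ):
  B: 1287 − 1(148.3) = 1138
  D: 478.3 − 1(148.3) = 330
  C: 0 + 1(148.3) = 148.3
  A: 0 + 1(148.3) = 148.3

148 lbmol/h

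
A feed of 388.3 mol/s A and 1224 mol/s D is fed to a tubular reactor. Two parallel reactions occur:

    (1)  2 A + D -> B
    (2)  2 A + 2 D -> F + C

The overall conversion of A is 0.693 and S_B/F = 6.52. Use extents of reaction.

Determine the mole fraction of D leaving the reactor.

Conversion of A: A consumed = 0.693 × 388.3 = 269.1 mol/s = 2ξ₁ + 2ξ₂.
Selectivity: 1ξ₁ / (1ξ₂) = 6.52 → ξ₁ = 6.52 ξ₂.
Substitute: (2·6.52 + 2) ξ₂ = 269.1 → ξ₂ = 17.89 mol/s, ξ₁ = 116.7 mol/s.
Outlet amounts (n = n₀ + Σ ν·ξ):
  A: 388.3 − 2(116.7) − 2(17.89) = 119.2
  D: 1224 − 1(116.7) − 2(17.89) = 1072
  B: 0 + 1(116.7) = 116.7
  F: 0 + 1(17.89) = 17.89
  C: 0 + 1(17.89) = 17.89
Total out = 1343 mol/s; y_D = 1072 / 1343 = 0.7978.

0.798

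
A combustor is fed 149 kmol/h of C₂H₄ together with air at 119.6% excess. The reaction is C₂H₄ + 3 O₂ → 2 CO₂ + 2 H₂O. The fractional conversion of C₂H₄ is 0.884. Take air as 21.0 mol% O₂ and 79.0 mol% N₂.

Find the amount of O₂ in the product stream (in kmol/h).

586 kmol/h

Stoichiometric O₂ = 3 × 149 = 447 kmol/h; O₂ fed = 447 × 2.196 = 981.6 kmol/h.
N₂ fed = 981.6 × 79/21 = 3693 kmol/h.
Fuel reacted = 0.884 × 149 → ξ = 131.7 kmol/h.
Outlet (n = n₀ + ν ξ):
  C₂H₄: 149 − 1(131.7) = 17.28
  O₂: 981.6 − 3(131.7) = 586.5
  N₂: 3693 (inert)
  CO₂: 0 + 2(131.7) = 263.4
  H₂O: 0 + 2(131.7) = 263.4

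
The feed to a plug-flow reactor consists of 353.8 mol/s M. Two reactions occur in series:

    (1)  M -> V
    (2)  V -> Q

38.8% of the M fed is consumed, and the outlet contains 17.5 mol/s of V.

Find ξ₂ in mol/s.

Conversion of M: M consumed = 1ξ₁ = 0.388 × 353.8 → ξ₁ = 137.3 mol/s.
V balance: n_V = 0 + 1ξ₁ − 1ξ₂ = 17.5 → ξ₂ = (1·137.3 − 17.5)/1 = 119.8 mol/s.
Outlet amounts (n = n₀ + Σ ν·ξ):
  M: 353.8 − 1(137.3) = 216.5
  V: 0 + 1(137.3) − 1(119.8) = 17.5
  Q: 0 + 1(119.8) = 119.8

ξ₂ = 120 mol/s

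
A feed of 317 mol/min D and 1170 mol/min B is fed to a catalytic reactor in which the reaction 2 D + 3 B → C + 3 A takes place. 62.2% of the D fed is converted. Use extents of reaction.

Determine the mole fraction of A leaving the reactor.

D reacted = 0.622 × 317 = 197.2 mol/min; ν_D = −2, so ξ = 197.2/2 = 98.59 mol/min.
Outlet amounts (n = n₀ + ν ξ):
  D: 317 − 2(98.59) = 119.8
  B: 1170 − 3(98.59) = 874.2
  C: 0 + 1(98.59) = 98.59
  A: 0 + 3(98.59) = 295.8
Total out = 1388 mol/min; y_A = 295.8 / 1388 = 0.213.

0.213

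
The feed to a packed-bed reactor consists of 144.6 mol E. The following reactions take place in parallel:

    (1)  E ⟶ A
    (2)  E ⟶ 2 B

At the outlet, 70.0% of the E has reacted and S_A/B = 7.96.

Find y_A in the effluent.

0.632

Conversion of E: E consumed = 0.7 × 144.6 = 101.2 mol = 1ξ₁ + 1ξ₂.
Selectivity: 1ξ₁ / (2ξ₂) = 7.96 → ξ₁ = 15.92 ξ₂.
Substitute: (1·15.92 + 1) ξ₂ = 101.2 → ξ₂ = 5.982 mol, ξ₁ = 95.24 mol.
Outlet amounts (n = n₀ + Σ ν·ξ):
  E: 144.6 − 1(95.24) − 1(5.982) = 43.38
  A: 0 + 1(95.24) = 95.24
  B: 0 + 2(5.982) = 11.96
Total out = 150.6 mol; y_A = 95.24 / 150.6 = 0.6325.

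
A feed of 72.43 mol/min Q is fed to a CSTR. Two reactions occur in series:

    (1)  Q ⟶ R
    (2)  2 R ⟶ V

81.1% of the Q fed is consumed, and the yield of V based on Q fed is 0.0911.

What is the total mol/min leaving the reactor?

Conversion of Q: Q consumed = 1ξ₁ = 0.811 × 72.43 → ξ₁ = 58.74 mol/min.
Yield of V: 1ξ₂ / 72.43 = 0.0911 → ξ₂ = 6.598 mol/min.
Outlet amounts (n = n₀ + Σ ν·ξ):
  Q: 72.43 − 1(58.74) = 13.69
  R: 0 + 1(58.74) − 2(6.598) = 45.54
  V: 0 + 1(6.598) = 6.598
Total out = 13.69 + 45.54 + 6.598 = 65.83 mol/min.

65.8 mol/min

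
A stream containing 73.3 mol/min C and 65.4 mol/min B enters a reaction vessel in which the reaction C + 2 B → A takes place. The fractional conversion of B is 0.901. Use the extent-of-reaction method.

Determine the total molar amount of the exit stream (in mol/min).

B reacted = 0.901 × 65.4 = 58.93 mol/min; ν_B = −2, so ξ = 58.93/2 = 29.46 mol/min.
Outlet amounts (n = n₀ + ν ξ):
  C: 73.3 − 1(29.46) = 43.84
  B: 65.4 − 2(29.46) = 6.475
  A: 0 + 1(29.46) = 29.46
Total out = 43.84 + 6.475 + 29.46 = 79.77 mol/min.

79.8 mol/min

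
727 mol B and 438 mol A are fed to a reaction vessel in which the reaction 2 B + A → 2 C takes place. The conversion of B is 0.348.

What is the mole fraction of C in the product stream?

0.244

B reacted = 0.348 × 727 = 253 mol; ν_B = −2, so ξ = 253/2 = 126.5 mol.
Outlet amounts (n = n₀ + ν ξ):
  B: 727 − 2(126.5) = 474
  A: 438 − 1(126.5) = 311.5
  C: 0 + 2(126.5) = 253
Total out = 1039 mol; y_C = 253 / 1039 = 0.2436.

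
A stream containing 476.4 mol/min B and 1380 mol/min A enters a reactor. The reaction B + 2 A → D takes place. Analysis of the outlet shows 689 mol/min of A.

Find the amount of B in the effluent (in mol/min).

131 mol/min

For A: n = n₀ − 2ξ → 689 = 1380 − 2ξ, giving ξ = 345.5 mol/min.
Outlet amounts (n = n₀ + ν ξ):
  B: 476.4 − 1(345.5) = 130.9
  A: 1380 − 2(345.5) = 689
  D: 0 + 1(345.5) = 345.5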